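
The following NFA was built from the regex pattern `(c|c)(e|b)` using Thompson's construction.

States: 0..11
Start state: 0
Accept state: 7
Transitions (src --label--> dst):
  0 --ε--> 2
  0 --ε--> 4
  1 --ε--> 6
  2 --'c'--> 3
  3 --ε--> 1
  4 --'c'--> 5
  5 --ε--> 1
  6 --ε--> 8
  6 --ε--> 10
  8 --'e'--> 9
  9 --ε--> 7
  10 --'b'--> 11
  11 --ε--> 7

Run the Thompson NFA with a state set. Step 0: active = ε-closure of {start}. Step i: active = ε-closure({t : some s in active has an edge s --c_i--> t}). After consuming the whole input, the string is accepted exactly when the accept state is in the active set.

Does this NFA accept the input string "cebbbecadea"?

Answer: REJECT

Derivation:
start: ε-closure({0}) = {0,2,4}
'c' @ 1: {1,3,5,6,8,10}
'e' @ 2: {7,9}  [accepting]
'b' @ 3: {}  — no active states
rest 'bbecadea' ignored (set empty)
after full input: {}  (accept=7 not in)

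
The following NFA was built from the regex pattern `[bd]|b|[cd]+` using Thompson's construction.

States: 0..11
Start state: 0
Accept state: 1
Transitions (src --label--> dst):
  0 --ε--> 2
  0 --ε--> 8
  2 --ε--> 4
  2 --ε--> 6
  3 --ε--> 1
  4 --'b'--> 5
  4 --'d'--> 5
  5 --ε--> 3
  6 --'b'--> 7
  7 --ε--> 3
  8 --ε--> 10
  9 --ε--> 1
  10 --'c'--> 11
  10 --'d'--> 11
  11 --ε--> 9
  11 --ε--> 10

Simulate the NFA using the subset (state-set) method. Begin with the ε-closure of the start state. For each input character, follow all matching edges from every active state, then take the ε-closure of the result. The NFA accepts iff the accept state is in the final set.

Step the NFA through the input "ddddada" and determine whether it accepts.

Answer: REJECT

Trace:
initial (ε-close {0}): {0,2,4,6,8,10}
'd' @ 1: {1,3,5,9,10,11}  ✓accept
'd' @ 2: {1,9,10,11}  ✓accept
'd' @ 3: {1,9,10,11}  ✓accept
'd' @ 4: {1,9,10,11}  ✓accept
'a' @ 5: {}  — dead — no transitions
rest 'da' ignored (set empty)
end set {} — state 1 not in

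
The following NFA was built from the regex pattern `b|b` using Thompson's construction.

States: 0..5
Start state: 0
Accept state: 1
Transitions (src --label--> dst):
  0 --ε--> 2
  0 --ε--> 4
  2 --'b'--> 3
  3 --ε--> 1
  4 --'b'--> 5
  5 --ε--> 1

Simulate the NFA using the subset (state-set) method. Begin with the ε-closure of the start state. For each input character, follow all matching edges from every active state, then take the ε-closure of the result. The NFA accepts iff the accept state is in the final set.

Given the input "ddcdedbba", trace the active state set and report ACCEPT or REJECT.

Answer: REJECT

Trace:
start: ε-closure({0}) = {0,2,4}
'd' @ 1: {}  — dead — no transitions
rest 'dcdedbba' ignored (set empty)
end set {} — state 1 not in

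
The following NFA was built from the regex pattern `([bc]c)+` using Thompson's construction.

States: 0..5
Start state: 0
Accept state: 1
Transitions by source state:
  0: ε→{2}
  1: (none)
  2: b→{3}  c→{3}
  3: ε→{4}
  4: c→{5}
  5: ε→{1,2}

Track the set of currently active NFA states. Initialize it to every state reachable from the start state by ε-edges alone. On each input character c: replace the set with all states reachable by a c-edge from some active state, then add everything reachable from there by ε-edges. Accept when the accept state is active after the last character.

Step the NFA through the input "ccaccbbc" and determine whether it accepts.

Answer: REJECT

Trace:
start: ε-closure({0}) = {0,2}
'c' @ 1: {3,4}
'c' @ 2: {1,2,5}  ✓accept
'a' @ 3: {}  — no active states
rest 'ccbbc' ignored (set empty)
end set {} — state 1 not in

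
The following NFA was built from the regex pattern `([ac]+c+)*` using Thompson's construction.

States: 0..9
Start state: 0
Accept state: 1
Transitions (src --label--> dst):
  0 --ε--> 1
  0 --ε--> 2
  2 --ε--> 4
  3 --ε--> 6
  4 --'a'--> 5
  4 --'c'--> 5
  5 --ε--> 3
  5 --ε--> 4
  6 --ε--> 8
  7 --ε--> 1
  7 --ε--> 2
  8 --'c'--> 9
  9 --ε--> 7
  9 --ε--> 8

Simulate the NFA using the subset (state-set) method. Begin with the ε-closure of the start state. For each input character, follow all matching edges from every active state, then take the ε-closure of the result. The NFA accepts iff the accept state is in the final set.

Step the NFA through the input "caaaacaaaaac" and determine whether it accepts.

start: ε-closure({0}) = {0,1,2,4}
'c' @ 1: {3,4,5,6,8}
'a' @ 2: {3,4,5,6,8}
'a' @ 3: {3,4,5,6,8}
'a' @ 4: {3,4,5,6,8}
'a' @ 5: {3,4,5,6,8}
'c' @ 6: {1,2,3,4,5,6,7,8,9}  ✓accept
'a' @ 7: {3,4,5,6,8}
'a' @ 8: {3,4,5,6,8}
'a' @ 9: {3,4,5,6,8}
'a' @ 10: {3,4,5,6,8}
'a' @ 11: {3,4,5,6,8}
'c' @ 12: {1,2,3,4,5,6,7,8,9}  ✓accept
final: {1,2,3,4,5,6,7,8,9}; accept 1 in set

Answer: ACCEPT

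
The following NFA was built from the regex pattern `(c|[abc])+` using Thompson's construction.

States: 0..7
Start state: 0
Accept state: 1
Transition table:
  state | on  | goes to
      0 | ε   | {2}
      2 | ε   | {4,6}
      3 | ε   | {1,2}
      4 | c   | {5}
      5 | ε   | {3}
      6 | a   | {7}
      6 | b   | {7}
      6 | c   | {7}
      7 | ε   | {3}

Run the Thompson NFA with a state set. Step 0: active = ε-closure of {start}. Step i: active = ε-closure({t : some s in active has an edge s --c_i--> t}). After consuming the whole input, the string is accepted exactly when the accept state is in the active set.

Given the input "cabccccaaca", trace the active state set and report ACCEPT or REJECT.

S₀ = ε-closure({0}) = {0,2,4,6}
'c' @ 1: {1,2,3,4,5,6,7}  ✓accept
'a' @ 2: {1,2,3,4,6,7}  ✓accept
'b' @ 3: {1,2,3,4,6,7}  ✓accept
'c' @ 4: {1,2,3,4,5,6,7}  ✓accept
'c' @ 5: {1,2,3,4,5,6,7}  ✓accept
'c' @ 6: {1,2,3,4,5,6,7}  ✓accept
'c' @ 7: {1,2,3,4,5,6,7}  ✓accept
'a' @ 8: {1,2,3,4,6,7}  ✓accept
'a' @ 9: {1,2,3,4,6,7}  ✓accept
'c' @ 10: {1,2,3,4,5,6,7}  ✓accept
'a' @ 11: {1,2,3,4,6,7}  ✓accept
after full input: {1,2,3,4,6,7}  (accept=1 in)

Answer: ACCEPT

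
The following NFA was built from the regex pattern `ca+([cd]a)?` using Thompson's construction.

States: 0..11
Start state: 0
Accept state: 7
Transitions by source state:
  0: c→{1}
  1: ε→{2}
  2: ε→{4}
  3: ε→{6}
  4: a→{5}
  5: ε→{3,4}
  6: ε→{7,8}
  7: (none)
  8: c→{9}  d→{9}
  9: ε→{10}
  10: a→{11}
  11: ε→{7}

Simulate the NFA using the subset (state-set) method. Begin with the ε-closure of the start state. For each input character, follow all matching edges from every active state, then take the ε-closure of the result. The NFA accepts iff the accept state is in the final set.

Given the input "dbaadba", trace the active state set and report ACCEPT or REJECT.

Answer: REJECT

Trace:
S₀ = ε-closure({0}) = {0}
'd' @ 1: {}  — dead — no transitions
rest 'baadba' ignored (set empty)
final: {}; accept 7 not in set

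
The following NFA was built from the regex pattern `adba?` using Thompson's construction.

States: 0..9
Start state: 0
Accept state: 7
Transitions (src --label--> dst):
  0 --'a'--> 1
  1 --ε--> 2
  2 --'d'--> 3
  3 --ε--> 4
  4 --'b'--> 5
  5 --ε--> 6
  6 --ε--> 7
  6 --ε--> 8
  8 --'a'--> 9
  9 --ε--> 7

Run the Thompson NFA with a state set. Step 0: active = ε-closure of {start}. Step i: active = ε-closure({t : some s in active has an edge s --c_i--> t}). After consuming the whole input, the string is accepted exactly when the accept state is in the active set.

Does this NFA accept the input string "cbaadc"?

initial (ε-close {0}): {0}
'c' @ 1: {}  — no active states
rest 'baadc' ignored (set empty)
final: {}; accept 7 not in set

Answer: REJECT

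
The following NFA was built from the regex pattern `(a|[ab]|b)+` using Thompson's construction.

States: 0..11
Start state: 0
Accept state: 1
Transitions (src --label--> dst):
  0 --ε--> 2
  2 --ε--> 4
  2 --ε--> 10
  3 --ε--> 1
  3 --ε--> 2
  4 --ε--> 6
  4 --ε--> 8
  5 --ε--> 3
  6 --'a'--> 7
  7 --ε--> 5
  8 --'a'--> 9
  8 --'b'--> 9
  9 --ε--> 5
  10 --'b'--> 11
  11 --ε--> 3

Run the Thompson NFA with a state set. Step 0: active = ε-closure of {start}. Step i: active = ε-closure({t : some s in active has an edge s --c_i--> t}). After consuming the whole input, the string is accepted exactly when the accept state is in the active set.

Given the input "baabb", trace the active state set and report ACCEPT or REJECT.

start: ε-closure({0}) = {0,2,4,6,8,10}
'b' @ 1: {1,2,3,4,5,6,8,9,10,11}  (accept∈set)
'a' @ 2: {1,2,3,4,5,6,7,8,9,10}  (accept∈set)
'a' @ 3: {1,2,3,4,5,6,7,8,9,10}  (accept∈set)
'b' @ 4: {1,2,3,4,5,6,8,9,10,11}  (accept∈set)
'b' @ 5: {1,2,3,4,5,6,8,9,10,11}  (accept∈set)
end set {1,2,3,4,5,6,8,9,10,11} — state 1 in

Answer: ACCEPT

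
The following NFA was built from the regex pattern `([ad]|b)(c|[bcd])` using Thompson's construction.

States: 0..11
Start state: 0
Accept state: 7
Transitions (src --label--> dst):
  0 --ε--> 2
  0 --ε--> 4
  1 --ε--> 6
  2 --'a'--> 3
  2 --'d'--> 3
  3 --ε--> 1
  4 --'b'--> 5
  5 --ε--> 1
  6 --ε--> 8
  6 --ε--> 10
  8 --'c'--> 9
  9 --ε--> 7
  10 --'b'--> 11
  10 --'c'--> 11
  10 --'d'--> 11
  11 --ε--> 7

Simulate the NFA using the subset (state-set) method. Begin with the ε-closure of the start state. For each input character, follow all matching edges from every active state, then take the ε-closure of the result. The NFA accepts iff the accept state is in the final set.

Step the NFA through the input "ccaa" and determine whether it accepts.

start: ε-closure({0}) = {0,2,4}
'c' @ 1: {}  — dead — no transitions
rest 'caa' ignored (set empty)
after full input: {}  (accept=7 not in)

Answer: REJECT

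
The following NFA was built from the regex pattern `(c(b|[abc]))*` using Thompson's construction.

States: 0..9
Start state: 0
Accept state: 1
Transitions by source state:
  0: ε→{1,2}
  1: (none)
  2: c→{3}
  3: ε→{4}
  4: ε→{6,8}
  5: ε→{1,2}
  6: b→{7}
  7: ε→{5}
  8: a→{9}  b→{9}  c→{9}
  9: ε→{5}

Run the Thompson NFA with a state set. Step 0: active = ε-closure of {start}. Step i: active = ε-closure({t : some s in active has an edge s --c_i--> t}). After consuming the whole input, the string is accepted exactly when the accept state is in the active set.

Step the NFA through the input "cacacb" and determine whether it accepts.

Answer: ACCEPT

Steps:
initial (ε-close {0}): {0,1,2}
'c' @ 1: {3,4,6,8}
'a' @ 2: {1,2,5,9}  (accept∈set)
'c' @ 3: {3,4,6,8}
'a' @ 4: {1,2,5,9}  (accept∈set)
'c' @ 5: {3,4,6,8}
'b' @ 6: {1,2,5,7,9}  (accept∈set)
final: {1,2,5,7,9}; accept 1 in set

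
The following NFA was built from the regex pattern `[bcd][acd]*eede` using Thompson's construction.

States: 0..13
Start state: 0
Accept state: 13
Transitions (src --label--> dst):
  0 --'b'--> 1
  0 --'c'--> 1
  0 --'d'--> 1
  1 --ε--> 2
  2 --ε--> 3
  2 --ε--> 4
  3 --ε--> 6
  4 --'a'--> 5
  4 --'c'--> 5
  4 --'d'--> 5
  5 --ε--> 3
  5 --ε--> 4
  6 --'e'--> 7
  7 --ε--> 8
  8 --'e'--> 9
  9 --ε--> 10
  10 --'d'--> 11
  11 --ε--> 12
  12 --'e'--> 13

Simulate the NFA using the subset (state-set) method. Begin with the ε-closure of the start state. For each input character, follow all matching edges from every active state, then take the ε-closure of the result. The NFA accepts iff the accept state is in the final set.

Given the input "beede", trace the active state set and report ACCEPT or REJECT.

initial (ε-close {0}): {0}
'b' @ 1: {1,2,3,4,6}
'e' @ 2: {7,8}
'e' @ 3: {9,10}
'd' @ 4: {11,12}
'e' @ 5: {13}  (accept∈set)
end set {13} — state 13 in

Answer: ACCEPT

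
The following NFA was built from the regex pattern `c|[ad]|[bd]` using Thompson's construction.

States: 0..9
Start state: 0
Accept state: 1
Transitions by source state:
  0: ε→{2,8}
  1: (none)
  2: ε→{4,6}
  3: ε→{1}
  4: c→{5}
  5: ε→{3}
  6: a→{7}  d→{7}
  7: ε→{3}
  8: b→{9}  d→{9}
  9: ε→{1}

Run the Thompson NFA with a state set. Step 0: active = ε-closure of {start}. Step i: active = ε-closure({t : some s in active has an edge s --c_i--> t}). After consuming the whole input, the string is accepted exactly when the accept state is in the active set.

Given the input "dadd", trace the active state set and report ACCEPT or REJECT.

S₀ = ε-closure({0}) = {0,2,4,6,8}
'd' @ 1: {1,3,7,9}  (accept∈set)
'a' @ 2: {}  — state set empty
rest 'dd' ignored (set empty)
final: {}; accept 1 not in set

Answer: REJECT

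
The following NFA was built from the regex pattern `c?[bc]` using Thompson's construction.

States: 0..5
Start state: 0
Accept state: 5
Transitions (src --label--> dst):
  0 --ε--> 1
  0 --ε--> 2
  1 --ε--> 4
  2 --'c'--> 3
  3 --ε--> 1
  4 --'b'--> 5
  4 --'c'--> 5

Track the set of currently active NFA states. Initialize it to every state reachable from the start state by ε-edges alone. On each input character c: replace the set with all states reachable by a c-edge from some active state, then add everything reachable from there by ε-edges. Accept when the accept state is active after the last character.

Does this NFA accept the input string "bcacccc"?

Answer: REJECT

Derivation:
start: ε-closure({0}) = {0,1,2,4}
'b' @ 1: {5}  ✓accept
'c' @ 2: {}  — dead — no transitions
rest 'acccc' ignored (set empty)
after full input: {}  (accept=5 not in)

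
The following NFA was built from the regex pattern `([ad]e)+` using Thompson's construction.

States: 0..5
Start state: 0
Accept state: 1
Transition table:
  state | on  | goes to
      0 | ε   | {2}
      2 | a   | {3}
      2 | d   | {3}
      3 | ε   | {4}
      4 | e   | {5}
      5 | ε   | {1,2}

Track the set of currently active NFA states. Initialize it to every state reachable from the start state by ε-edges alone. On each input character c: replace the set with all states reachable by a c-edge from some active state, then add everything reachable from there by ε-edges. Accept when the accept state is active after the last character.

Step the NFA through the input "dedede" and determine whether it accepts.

S₀ = ε-closure({0}) = {0,2}
'd' @ 1: {3,4}
'e' @ 2: {1,2,5}  [accepting]
'd' @ 3: {3,4}
'e' @ 4: {1,2,5}  [accepting]
'd' @ 5: {3,4}
'e' @ 6: {1,2,5}  [accepting]
end set {1,2,5} — state 1 in

Answer: ACCEPT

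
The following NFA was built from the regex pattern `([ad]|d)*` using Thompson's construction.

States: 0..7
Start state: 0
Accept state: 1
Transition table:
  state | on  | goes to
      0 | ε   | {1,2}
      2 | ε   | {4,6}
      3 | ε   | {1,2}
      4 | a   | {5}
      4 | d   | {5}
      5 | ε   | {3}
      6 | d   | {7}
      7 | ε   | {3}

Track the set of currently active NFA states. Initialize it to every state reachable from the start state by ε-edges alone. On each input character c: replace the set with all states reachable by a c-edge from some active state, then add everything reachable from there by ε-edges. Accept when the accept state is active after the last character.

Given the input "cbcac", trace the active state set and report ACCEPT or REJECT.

Answer: REJECT

Trace:
S₀ = ε-closure({0}) = {0,1,2,4,6}
'c' @ 1: {}  — dead — no transitions
rest 'bcac' ignored (set empty)
after full input: {}  (accept=1 not in)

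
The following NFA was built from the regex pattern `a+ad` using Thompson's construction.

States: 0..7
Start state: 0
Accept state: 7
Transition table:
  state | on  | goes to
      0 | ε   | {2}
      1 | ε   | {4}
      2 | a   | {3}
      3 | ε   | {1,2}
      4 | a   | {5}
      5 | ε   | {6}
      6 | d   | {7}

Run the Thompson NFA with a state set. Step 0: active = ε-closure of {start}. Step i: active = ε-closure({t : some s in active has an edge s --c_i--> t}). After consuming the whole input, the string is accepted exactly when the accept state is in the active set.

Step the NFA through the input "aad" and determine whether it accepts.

Answer: ACCEPT

Derivation:
S₀ = ε-closure({0}) = {0,2}
'a' @ 1: {1,2,3,4}
'a' @ 2: {1,2,3,4,5,6}
'd' @ 3: {7}  ✓accept
final: {7}; accept 7 in set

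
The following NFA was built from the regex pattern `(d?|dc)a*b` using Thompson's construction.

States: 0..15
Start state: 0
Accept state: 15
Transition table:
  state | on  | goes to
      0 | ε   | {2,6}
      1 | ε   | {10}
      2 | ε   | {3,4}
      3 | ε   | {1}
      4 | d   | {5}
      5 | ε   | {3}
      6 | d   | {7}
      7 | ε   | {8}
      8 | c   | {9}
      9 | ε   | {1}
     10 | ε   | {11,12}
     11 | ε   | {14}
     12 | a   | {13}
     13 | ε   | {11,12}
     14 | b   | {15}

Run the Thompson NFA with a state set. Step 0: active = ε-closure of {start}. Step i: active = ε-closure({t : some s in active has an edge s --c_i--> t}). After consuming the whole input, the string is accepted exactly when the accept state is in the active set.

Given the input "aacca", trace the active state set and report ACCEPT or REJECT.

Answer: REJECT

Steps:
S₀ = ε-closure({0}) = {0,1,2,3,4,6,10,11,12,14}
'a' @ 1: {11,12,13,14}
'a' @ 2: {11,12,13,14}
'c' @ 3: {}  — dead — no transitions
rest 'ca' ignored (set empty)
end set {} — state 15 not in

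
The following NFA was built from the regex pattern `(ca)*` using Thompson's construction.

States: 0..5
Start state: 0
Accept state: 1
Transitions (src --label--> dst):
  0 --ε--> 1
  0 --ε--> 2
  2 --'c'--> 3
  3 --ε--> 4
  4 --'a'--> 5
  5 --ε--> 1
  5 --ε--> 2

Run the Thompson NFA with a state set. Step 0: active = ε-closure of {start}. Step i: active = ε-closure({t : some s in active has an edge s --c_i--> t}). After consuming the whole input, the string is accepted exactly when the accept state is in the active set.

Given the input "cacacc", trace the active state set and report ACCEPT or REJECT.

Answer: REJECT

Steps:
initial (ε-close {0}): {0,1,2}
'c' @ 1: {3,4}
'a' @ 2: {1,2,5}  (accept∈set)
'c' @ 3: {3,4}
'a' @ 4: {1,2,5}  (accept∈set)
'c' @ 5: {3,4}
'c' @ 6: {}  — dead — no transitions
end set {} — state 1 not in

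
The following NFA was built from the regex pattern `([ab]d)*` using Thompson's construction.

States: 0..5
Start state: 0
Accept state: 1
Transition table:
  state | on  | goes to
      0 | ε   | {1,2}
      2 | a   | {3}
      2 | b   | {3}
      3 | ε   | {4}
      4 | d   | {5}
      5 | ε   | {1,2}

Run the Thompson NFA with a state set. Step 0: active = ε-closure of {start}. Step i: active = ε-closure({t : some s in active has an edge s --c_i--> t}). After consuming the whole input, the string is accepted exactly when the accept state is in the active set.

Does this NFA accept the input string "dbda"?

S₀ = ε-closure({0}) = {0,1,2}
'd' @ 1: {}  — state set empty
rest 'bda' ignored (set empty)
end set {} — state 1 not in

Answer: REJECT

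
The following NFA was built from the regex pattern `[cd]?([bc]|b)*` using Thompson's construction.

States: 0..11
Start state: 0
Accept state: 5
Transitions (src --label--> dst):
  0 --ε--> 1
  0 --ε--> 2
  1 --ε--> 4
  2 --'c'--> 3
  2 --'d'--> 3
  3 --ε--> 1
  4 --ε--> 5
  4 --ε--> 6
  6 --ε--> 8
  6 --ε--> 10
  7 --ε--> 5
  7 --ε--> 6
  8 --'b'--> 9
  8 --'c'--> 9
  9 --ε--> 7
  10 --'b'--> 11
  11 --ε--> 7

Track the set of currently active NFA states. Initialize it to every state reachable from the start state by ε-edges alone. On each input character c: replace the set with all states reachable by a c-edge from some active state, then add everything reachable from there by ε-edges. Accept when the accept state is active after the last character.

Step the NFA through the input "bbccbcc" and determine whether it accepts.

Answer: ACCEPT

Trace:
S₀ = ε-closure({0}) = {0,1,2,4,5,6,8,10}
'b' @ 1: {5,6,7,8,9,10,11}  [accepting]
'b' @ 2: {5,6,7,8,9,10,11}  [accepting]
'c' @ 3: {5,6,7,8,9,10}  [accepting]
'c' @ 4: {5,6,7,8,9,10}  [accepting]
'b' @ 5: {5,6,7,8,9,10,11}  [accepting]
'c' @ 6: {5,6,7,8,9,10}  [accepting]
'c' @ 7: {5,6,7,8,9,10}  [accepting]
end set {5,6,7,8,9,10} — state 5 in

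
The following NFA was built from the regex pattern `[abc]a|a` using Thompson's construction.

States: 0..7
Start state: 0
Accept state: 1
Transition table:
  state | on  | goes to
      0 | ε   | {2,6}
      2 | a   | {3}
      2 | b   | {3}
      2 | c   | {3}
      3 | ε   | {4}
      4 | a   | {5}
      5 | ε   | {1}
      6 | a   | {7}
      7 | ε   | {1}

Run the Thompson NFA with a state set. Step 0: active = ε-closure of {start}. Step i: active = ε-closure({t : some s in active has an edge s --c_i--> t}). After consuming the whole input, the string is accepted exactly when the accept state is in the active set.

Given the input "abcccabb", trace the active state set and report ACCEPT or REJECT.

start: ε-closure({0}) = {0,2,6}
'a' @ 1: {1,3,4,7}  ✓accept
'b' @ 2: {}  — no active states
rest 'cccabb' ignored (set empty)
final: {}; accept 1 not in set

Answer: REJECT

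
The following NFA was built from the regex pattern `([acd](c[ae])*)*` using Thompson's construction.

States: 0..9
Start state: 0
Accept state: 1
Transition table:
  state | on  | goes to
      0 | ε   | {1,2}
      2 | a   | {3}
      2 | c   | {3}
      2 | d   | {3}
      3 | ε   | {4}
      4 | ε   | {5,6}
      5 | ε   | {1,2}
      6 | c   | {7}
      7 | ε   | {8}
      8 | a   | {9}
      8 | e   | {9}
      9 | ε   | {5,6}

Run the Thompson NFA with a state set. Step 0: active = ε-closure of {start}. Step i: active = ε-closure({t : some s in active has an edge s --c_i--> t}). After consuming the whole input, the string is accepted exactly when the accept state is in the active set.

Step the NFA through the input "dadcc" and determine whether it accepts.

Answer: ACCEPT

Steps:
start: ε-closure({0}) = {0,1,2}
'd' @ 1: {1,2,3,4,5,6}  (accept∈set)
'a' @ 2: {1,2,3,4,5,6}  (accept∈set)
'd' @ 3: {1,2,3,4,5,6}  (accept∈set)
'c' @ 4: {1,2,3,4,5,6,7,8}  (accept∈set)
'c' @ 5: {1,2,3,4,5,6,7,8}  (accept∈set)
end set {1,2,3,4,5,6,7,8} — state 1 in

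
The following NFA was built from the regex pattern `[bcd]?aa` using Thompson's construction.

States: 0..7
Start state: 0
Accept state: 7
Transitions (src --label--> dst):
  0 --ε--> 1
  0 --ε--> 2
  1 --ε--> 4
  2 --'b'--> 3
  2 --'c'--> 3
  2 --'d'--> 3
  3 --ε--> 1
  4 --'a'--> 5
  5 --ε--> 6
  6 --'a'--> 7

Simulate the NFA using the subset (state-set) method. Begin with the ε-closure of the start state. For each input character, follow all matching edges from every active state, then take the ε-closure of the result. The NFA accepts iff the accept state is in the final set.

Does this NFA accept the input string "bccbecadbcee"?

start: ε-closure({0}) = {0,1,2,4}
'b' @ 1: {1,3,4}
'c' @ 2: {}  — state set empty
rest 'cbecadbcee' ignored (set empty)
final: {}; accept 7 not in set

Answer: REJECT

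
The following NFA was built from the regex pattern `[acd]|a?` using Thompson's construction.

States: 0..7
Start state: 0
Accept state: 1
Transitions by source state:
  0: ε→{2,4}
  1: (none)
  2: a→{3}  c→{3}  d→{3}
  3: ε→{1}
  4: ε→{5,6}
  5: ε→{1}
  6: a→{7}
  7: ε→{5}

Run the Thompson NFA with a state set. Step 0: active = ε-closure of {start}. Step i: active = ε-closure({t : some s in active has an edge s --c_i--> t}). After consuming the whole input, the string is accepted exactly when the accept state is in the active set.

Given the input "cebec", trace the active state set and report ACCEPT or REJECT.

Answer: REJECT

Derivation:
start: ε-closure({0}) = {0,1,2,4,5,6}
'c' @ 1: {1,3}  [accepting]
'e' @ 2: {}  — no active states
rest 'bec' ignored (set empty)
after full input: {}  (accept=1 not in)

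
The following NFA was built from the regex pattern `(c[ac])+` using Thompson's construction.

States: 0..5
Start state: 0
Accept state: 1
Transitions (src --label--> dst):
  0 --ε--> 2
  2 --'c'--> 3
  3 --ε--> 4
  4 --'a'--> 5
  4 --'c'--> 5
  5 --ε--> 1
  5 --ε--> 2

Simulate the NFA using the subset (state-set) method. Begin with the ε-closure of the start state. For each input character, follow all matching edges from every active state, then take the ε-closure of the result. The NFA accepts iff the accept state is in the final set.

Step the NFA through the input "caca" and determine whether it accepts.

Answer: ACCEPT

Trace:
S₀ = ε-closure({0}) = {0,2}
'c' @ 1: {3,4}
'a' @ 2: {1,2,5}  ✓accept
'c' @ 3: {3,4}
'a' @ 4: {1,2,5}  ✓accept
after full input: {1,2,5}  (accept=1 in)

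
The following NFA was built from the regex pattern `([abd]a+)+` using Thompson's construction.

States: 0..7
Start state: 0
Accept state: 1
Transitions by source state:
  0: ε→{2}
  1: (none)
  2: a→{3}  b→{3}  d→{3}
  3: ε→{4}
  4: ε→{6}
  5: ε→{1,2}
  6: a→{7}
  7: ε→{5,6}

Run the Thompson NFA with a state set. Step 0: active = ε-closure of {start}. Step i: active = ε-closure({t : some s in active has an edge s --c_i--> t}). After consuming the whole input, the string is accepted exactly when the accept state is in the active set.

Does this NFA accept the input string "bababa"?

Answer: ACCEPT

Steps:
S₀ = ε-closure({0}) = {0,2}
'b' @ 1: {3,4,6}
'a' @ 2: {1,2,5,6,7}  ✓accept
'b' @ 3: {3,4,6}
'a' @ 4: {1,2,5,6,7}  ✓accept
'b' @ 5: {3,4,6}
'a' @ 6: {1,2,5,6,7}  ✓accept
after full input: {1,2,5,6,7}  (accept=1 in)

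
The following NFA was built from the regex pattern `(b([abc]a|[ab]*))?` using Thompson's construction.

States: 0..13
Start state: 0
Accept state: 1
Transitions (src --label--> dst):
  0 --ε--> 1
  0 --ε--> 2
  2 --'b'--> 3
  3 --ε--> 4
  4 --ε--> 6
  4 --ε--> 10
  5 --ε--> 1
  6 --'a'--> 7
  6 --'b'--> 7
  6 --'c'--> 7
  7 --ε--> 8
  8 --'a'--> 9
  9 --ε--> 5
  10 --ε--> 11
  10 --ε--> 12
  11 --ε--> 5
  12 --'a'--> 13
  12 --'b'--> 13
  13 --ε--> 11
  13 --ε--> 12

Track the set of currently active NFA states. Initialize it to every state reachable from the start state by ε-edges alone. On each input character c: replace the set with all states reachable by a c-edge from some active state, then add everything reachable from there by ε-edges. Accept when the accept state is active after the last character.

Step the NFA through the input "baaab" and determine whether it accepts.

Answer: ACCEPT

Steps:
initial (ε-close {0}): {0,1,2}
'b' @ 1: {1,3,4,5,6,10,11,12}  (accept∈set)
'a' @ 2: {1,5,7,8,11,12,13}  (accept∈set)
'a' @ 3: {1,5,9,11,12,13}  (accept∈set)
'a' @ 4: {1,5,11,12,13}  (accept∈set)
'b' @ 5: {1,5,11,12,13}  (accept∈set)
final: {1,5,11,12,13}; accept 1 in set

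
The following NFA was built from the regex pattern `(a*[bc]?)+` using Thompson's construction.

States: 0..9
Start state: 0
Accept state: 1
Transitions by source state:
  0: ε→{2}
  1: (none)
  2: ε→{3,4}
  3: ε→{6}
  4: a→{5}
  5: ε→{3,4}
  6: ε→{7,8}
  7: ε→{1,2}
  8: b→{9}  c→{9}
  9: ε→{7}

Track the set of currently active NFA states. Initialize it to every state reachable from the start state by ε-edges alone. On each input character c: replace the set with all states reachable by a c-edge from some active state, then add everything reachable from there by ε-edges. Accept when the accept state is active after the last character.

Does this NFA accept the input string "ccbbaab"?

initial (ε-close {0}): {0,1,2,3,4,6,7,8}
'c' @ 1: {1,2,3,4,6,7,8,9}  [accepting]
'c' @ 2: {1,2,3,4,6,7,8,9}  [accepting]
'b' @ 3: {1,2,3,4,6,7,8,9}  [accepting]
'b' @ 4: {1,2,3,4,6,7,8,9}  [accepting]
'a' @ 5: {1,2,3,4,5,6,7,8}  [accepting]
'a' @ 6: {1,2,3,4,5,6,7,8}  [accepting]
'b' @ 7: {1,2,3,4,6,7,8,9}  [accepting]
after full input: {1,2,3,4,6,7,8,9}  (accept=1 in)

Answer: ACCEPT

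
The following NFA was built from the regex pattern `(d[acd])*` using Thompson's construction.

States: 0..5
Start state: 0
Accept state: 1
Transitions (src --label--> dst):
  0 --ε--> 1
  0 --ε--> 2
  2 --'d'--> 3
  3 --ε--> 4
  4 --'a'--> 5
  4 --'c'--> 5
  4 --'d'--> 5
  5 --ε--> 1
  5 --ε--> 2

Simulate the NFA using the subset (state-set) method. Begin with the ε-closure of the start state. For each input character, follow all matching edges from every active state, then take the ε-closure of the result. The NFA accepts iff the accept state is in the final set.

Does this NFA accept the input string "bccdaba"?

Answer: REJECT

Trace:
initial (ε-close {0}): {0,1,2}
'b' @ 1: {}  — no active states
rest 'ccdaba' ignored (set empty)
end set {} — state 1 not in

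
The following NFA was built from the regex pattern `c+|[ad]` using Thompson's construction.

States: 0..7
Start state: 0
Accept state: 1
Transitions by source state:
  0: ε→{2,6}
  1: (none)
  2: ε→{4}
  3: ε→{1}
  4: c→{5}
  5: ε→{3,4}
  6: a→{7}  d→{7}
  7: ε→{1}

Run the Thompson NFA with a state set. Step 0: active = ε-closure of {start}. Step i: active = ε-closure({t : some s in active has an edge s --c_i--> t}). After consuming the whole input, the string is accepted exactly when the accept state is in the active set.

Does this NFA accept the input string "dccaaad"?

Answer: REJECT

Trace:
S₀ = ε-closure({0}) = {0,2,4,6}
'd' @ 1: {1,7}  [accepting]
'c' @ 2: {}  — no active states
rest 'caaad' ignored (set empty)
end set {} — state 1 not in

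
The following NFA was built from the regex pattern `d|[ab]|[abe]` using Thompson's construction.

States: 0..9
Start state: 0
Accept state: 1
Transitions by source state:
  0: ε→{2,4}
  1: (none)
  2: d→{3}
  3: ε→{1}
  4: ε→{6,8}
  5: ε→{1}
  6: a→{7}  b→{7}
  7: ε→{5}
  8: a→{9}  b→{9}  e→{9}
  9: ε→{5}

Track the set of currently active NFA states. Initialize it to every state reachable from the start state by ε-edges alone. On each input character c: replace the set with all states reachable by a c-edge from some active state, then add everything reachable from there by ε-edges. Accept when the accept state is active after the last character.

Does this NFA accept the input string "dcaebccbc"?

Answer: REJECT

Trace:
S₀ = ε-closure({0}) = {0,2,4,6,8}
'd' @ 1: {1,3}  ✓accept
'c' @ 2: {}  — dead — no transitions
rest 'aebccbc' ignored (set empty)
final: {}; accept 1 not in set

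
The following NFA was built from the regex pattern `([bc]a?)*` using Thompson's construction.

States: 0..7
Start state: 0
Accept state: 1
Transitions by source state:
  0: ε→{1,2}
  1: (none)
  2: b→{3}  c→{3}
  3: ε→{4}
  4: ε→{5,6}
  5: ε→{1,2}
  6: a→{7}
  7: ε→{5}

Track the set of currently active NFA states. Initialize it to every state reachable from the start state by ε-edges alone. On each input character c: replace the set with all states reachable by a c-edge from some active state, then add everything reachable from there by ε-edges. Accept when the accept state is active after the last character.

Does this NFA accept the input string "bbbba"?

S₀ = ε-closure({0}) = {0,1,2}
'b' @ 1: {1,2,3,4,5,6}  [accepting]
'b' @ 2: {1,2,3,4,5,6}  [accepting]
'b' @ 3: {1,2,3,4,5,6}  [accepting]
'b' @ 4: {1,2,3,4,5,6}  [accepting]
'a' @ 5: {1,2,5,7}  [accepting]
after full input: {1,2,5,7}  (accept=1 in)

Answer: ACCEPT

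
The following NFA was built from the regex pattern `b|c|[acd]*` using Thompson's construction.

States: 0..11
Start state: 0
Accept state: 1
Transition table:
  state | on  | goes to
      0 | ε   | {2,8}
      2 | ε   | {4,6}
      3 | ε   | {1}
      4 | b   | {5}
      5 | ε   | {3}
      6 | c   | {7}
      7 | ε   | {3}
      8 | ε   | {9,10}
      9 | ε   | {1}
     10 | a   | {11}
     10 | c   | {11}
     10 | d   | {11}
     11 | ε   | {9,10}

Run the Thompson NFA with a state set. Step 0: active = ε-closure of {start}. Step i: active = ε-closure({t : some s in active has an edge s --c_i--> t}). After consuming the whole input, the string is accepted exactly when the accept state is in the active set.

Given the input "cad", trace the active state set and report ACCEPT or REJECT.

Answer: ACCEPT

Steps:
S₀ = ε-closure({0}) = {0,1,2,4,6,8,9,10}
'c' @ 1: {1,3,7,9,10,11}  [accepting]
'a' @ 2: {1,9,10,11}  [accepting]
'd' @ 3: {1,9,10,11}  [accepting]
end set {1,9,10,11} — state 1 in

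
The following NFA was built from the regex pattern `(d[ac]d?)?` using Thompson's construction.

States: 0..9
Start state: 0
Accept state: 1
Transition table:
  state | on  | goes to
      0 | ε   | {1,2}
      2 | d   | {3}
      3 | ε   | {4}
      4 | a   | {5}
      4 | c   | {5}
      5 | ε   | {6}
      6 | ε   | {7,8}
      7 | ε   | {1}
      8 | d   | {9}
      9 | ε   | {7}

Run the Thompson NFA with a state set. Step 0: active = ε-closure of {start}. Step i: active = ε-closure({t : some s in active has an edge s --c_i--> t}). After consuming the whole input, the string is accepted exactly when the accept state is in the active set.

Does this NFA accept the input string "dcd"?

start: ε-closure({0}) = {0,1,2}
'd' @ 1: {3,4}
'c' @ 2: {1,5,6,7,8}  [accepting]
'd' @ 3: {1,7,9}  [accepting]
end set {1,7,9} — state 1 in

Answer: ACCEPT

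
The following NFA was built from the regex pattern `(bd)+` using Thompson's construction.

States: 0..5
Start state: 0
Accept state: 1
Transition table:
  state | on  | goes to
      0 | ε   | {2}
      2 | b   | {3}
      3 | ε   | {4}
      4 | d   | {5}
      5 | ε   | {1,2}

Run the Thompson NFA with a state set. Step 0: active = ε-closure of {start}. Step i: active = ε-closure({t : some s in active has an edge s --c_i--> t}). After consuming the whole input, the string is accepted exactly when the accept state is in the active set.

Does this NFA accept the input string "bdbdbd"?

Answer: ACCEPT

Steps:
S₀ = ε-closure({0}) = {0,2}
'b' @ 1: {3,4}
'd' @ 2: {1,2,5}  (accept∈set)
'b' @ 3: {3,4}
'd' @ 4: {1,2,5}  (accept∈set)
'b' @ 5: {3,4}
'd' @ 6: {1,2,5}  (accept∈set)
after full input: {1,2,5}  (accept=1 in)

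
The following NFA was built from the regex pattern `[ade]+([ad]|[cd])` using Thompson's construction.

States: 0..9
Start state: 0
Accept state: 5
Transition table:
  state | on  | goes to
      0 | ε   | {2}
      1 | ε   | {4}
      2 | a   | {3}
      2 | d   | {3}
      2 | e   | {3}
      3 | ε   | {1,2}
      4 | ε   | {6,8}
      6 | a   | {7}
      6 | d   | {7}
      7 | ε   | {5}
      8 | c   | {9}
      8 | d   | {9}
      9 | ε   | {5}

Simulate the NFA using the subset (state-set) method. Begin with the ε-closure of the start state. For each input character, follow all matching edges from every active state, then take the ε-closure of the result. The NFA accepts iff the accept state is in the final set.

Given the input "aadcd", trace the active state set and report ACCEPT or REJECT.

Answer: REJECT

Derivation:
start: ε-closure({0}) = {0,2}
'a' @ 1: {1,2,3,4,6,8}
'a' @ 2: {1,2,3,4,5,6,7,8}  ✓accept
'd' @ 3: {1,2,3,4,5,6,7,8,9}  ✓accept
'c' @ 4: {5,9}  ✓accept
'd' @ 5: {}  — state set empty
after full input: {}  (accept=5 not in)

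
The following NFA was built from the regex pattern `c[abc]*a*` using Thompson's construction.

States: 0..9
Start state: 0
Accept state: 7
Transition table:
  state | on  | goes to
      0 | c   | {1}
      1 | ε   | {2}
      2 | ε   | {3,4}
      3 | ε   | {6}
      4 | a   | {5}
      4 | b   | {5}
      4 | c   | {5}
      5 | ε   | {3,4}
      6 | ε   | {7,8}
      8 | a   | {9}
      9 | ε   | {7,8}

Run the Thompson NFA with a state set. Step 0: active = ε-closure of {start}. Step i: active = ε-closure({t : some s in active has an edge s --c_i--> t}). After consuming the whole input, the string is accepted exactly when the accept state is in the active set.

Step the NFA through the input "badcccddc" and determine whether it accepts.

Answer: REJECT

Steps:
start: ε-closure({0}) = {0}
'b' @ 1: {}  — state set empty
rest 'adcccddc' ignored (set empty)
after full input: {}  (accept=7 not in)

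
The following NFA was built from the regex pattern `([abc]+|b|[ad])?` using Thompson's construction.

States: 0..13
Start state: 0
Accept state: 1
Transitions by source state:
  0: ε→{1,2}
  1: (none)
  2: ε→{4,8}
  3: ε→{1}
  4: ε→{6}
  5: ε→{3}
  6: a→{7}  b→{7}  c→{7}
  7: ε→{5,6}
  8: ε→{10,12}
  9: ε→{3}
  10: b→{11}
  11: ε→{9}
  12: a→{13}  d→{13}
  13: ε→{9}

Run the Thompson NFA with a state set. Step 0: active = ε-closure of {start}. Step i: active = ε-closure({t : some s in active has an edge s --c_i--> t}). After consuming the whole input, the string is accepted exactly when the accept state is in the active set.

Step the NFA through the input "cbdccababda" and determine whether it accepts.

Answer: REJECT

Steps:
start: ε-closure({0}) = {0,1,2,4,6,8,10,12}
'c' @ 1: {1,3,5,6,7}  ✓accept
'b' @ 2: {1,3,5,6,7}  ✓accept
'd' @ 3: {}  — dead — no transitions
rest 'ccababda' ignored (set empty)
after full input: {}  (accept=1 not in)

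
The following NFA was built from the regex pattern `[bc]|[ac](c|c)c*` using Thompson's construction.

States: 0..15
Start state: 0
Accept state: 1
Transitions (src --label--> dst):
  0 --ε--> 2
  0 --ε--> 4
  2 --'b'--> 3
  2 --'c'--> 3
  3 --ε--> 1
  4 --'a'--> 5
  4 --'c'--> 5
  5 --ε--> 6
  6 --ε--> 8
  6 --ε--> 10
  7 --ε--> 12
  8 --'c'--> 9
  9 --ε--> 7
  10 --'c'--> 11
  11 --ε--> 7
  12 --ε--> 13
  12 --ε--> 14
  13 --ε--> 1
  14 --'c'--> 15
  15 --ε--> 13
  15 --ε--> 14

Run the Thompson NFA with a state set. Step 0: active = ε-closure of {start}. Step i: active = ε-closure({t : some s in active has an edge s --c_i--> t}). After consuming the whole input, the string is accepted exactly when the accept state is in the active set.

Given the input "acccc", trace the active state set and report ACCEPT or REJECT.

Answer: ACCEPT

Derivation:
S₀ = ε-closure({0}) = {0,2,4}
'a' @ 1: {5,6,8,10}
'c' @ 2: {1,7,9,11,12,13,14}  [accepting]
'c' @ 3: {1,13,14,15}  [accepting]
'c' @ 4: {1,13,14,15}  [accepting]
'c' @ 5: {1,13,14,15}  [accepting]
after full input: {1,13,14,15}  (accept=1 in)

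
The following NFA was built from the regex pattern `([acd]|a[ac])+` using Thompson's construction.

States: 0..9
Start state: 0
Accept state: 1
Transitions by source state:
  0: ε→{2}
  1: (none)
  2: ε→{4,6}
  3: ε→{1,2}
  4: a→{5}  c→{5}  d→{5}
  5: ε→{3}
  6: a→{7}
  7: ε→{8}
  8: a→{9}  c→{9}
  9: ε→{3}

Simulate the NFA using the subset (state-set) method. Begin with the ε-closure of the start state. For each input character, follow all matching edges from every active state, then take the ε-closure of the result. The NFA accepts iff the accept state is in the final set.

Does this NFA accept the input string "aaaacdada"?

initial (ε-close {0}): {0,2,4,6}
'a' @ 1: {1,2,3,4,5,6,7,8}  (accept∈set)
'a' @ 2: {1,2,3,4,5,6,7,8,9}  (accept∈set)
'a' @ 3: {1,2,3,4,5,6,7,8,9}  (accept∈set)
'a' @ 4: {1,2,3,4,5,6,7,8,9}  (accept∈set)
'c' @ 5: {1,2,3,4,5,6,9}  (accept∈set)
'd' @ 6: {1,2,3,4,5,6}  (accept∈set)
'a' @ 7: {1,2,3,4,5,6,7,8}  (accept∈set)
'd' @ 8: {1,2,3,4,5,6}  (accept∈set)
'a' @ 9: {1,2,3,4,5,6,7,8}  (accept∈set)
end set {1,2,3,4,5,6,7,8} — state 1 in

Answer: ACCEPT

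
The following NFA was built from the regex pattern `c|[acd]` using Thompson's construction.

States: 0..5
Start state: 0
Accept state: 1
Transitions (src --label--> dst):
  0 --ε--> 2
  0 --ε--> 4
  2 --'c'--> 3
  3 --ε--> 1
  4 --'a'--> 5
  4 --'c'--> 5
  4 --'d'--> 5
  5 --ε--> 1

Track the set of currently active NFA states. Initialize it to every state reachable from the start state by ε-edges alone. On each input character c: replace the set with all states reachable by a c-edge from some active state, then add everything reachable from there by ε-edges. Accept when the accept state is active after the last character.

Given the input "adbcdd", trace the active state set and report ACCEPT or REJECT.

Answer: REJECT

Trace:
start: ε-closure({0}) = {0,2,4}
'a' @ 1: {1,5}  ✓accept
'd' @ 2: {}  — state set empty
rest 'bcdd' ignored (set empty)
after full input: {}  (accept=1 not in)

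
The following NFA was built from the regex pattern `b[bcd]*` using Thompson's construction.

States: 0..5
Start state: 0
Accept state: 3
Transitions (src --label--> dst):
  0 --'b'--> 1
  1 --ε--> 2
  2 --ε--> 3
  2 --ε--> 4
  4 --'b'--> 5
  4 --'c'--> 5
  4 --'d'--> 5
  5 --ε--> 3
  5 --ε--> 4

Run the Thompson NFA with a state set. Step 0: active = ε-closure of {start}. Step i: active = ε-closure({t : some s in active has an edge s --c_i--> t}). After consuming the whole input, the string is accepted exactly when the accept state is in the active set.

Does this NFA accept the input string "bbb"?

Answer: ACCEPT

Trace:
S₀ = ε-closure({0}) = {0}
'b' @ 1: {1,2,3,4}  (accept∈set)
'b' @ 2: {3,4,5}  (accept∈set)
'b' @ 3: {3,4,5}  (accept∈set)
end set {3,4,5} — state 3 in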